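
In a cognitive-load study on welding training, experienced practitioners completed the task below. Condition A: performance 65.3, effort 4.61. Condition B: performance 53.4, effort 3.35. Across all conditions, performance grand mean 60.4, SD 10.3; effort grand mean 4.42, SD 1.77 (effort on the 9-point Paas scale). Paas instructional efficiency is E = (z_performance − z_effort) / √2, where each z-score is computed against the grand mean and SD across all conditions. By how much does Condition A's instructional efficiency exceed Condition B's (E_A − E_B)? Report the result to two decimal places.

Condition A: z_P = (65.3 − 60.4)/10.3 = 0.4757; z_E = (4.61 − 4.42)/1.77 = 0.1073; E_A = (0.4757 − 0.1073)/√2 = 0.2605.
Condition B: z_P = (53.4 − 60.4)/10.3 = -0.6796; z_E = (3.35 − 4.42)/1.77 = -0.6045; E_B = (-0.6796 − (-0.6045))/√2 = -0.0531.
E_A − E_B = 0.2605 − (-0.0531) = 0.3136 ≈ 0.31.

0.31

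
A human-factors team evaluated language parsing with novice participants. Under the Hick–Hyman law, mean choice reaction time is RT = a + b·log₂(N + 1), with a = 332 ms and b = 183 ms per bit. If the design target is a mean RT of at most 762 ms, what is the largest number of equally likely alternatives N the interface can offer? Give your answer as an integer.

Set 332 + 183·log₂(N + 1) ≤ 762.
log₂(N + 1) ≤ (762 − 332) / 183 = 2.3497.
N + 1 ≤ 2^2.3497 = 5.0972.
N ≤ 4.0972, so the largest integer N is 4.

4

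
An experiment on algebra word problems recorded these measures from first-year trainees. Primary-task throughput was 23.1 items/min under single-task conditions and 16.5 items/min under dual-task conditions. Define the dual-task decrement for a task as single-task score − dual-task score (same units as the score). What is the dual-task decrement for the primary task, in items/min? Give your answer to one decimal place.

6.6

Decrement = 23.1 − 16.5 = 6.6000 items/min ≈ 6.6 items/min.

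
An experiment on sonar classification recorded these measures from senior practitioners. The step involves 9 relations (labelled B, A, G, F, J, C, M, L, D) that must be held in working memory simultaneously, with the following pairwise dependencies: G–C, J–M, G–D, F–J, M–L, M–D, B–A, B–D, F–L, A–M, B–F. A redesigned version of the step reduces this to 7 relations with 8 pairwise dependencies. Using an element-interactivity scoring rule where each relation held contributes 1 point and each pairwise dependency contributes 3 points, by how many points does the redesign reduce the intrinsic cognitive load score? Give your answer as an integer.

Original: 9 × 1 + 11 × 3 = 9 + 33 = 42.
Redesigned: 7 × 1 + 8 × 3 = 7 + 24 = 31.
Reduction = 42 − 31 = 11.

11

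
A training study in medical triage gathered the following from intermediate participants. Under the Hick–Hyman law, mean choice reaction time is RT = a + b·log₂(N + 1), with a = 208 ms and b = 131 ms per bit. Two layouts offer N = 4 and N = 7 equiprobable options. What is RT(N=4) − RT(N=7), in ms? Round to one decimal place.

-88.8

RT(4) = 208 + 131·log₂(5) = 208 + 131·2.3219 = 512.1689 ms.
RT(7) = 208 + 131·log₂(8) = 208 + 131·3.0000 = 601.0000 ms.
Difference = 512.1689 − 601.0000 = -88.8311 ≈ -88.8 ms.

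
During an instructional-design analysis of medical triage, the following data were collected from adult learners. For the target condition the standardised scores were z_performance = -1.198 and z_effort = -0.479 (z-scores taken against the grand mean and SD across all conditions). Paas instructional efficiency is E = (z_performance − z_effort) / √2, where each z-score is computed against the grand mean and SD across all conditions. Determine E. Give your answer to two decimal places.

z_P − z_E = -1.198 − (-0.479) = -0.7190.
E = -0.7190 / √2 = -0.7190 / 1.41421 = -0.5084 ≈ -0.51.

-0.51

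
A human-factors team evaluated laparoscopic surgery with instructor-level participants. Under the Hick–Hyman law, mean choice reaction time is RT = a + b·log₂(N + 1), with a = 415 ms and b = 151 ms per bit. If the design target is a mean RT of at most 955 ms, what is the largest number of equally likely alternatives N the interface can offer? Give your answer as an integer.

Set 415 + 151·log₂(N + 1) ≤ 955.
log₂(N + 1) ≤ (955 − 415) / 151 = 3.5762.
N + 1 ≤ 2^3.5762 = 11.9273.
N ≤ 10.9273, so the largest integer N is 10.

10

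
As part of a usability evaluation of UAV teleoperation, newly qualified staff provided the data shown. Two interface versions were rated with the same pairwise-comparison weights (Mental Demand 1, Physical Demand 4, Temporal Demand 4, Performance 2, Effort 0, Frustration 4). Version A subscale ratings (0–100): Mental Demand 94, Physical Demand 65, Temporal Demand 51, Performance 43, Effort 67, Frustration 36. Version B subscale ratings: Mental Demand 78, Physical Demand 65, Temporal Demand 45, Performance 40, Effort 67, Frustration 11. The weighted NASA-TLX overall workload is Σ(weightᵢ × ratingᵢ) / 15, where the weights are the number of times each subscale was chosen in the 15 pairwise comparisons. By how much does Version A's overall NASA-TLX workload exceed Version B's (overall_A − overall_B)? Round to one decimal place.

9.7

Version A weighted sum = 1·94 + 4·65 + 4·51 + 2·43 + 0·67 + 4·36 = 94 + 260 + 204 + 86 + 0 + 144 = 788; overall_A = 788/15 = 52.5333.
Version B weighted sum = 1·78 + 4·65 + 4·45 + 2·40 + 0·67 + 4·11 = 78 + 260 + 180 + 80 + 0 + 44 = 642; overall_B = 642/15 = 42.8000.
Difference = 52.5333 − 42.8000 = 9.7333 ≈ 9.7.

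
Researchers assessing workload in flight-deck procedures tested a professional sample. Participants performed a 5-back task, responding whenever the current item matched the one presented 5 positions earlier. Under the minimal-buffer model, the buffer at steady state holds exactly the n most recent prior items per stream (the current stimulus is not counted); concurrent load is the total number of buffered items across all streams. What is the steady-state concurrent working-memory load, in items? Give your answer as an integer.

5

The buffer holds the 5 most recent prior items.
Steady-state concurrent load = 5 items.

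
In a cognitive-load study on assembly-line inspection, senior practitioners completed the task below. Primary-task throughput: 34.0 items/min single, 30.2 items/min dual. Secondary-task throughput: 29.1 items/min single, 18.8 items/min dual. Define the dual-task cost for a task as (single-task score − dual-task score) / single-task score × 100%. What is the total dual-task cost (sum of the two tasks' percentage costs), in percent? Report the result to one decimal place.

46.6

Primary cost = (34.0 − 30.2) / 34.0 × 100% = 11.1765%.
Secondary cost = (29.1 − 18.8) / 29.1 × 100% = 35.3952%.
Total = 11.1765% + 35.3952% = 46.5717% ≈ 46.6%.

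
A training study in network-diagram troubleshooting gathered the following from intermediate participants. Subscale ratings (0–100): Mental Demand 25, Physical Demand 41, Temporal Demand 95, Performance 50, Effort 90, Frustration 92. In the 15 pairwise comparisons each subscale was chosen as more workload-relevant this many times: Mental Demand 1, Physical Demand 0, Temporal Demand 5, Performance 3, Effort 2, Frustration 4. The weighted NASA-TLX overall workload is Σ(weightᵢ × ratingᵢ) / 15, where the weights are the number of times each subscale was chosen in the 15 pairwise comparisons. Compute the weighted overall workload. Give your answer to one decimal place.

79.9

The tallies are the weights (they sum to 15).
Weighted sum = 1·25 + 0·41 + 5·95 + 3·50 + 2·90 + 4·92
            = 25 + 0 + 475 + 150 + 180 + 368 = 1198.
Overall workload = 1198 / 15 = 79.8667 ≈ 79.9.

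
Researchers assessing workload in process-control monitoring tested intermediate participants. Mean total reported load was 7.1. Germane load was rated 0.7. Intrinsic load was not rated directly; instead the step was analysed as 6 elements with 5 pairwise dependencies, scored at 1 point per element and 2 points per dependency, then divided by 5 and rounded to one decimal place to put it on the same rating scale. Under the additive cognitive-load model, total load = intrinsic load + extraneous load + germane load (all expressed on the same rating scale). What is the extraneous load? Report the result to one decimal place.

3.2

Intrinsic (element-interactivity): (6 × 1 + 5 × 2) / 5 = 16 / 5 = 3.2000 → 3.2.
extraneous load = total − intrinsic − germane
             = 7.1 − 3.2 − 0.7 = 3.2.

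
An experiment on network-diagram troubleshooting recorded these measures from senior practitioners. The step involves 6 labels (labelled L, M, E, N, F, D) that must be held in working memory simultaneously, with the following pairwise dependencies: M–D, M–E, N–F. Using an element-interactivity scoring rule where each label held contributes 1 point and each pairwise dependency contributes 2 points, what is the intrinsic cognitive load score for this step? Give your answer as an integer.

Count of labels held simultaneously: 6.
Count of pairwise dependencies listed: 3.
Element contribution: 6 × 1 = 6.
Interaction contribution: 3 × 2 = 6.
Intrinsic load = 6 + 6 = 12.

12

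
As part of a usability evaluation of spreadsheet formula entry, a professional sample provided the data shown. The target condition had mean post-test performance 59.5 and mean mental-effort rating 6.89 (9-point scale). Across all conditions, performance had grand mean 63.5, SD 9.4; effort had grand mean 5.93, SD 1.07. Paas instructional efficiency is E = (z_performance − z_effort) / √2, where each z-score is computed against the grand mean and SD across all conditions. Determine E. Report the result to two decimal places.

z_performance = (59.5 − 63.5) / 9.4 = -4.0000 / 9.4 = -0.4255.
z_effort = (6.89 − 5.93) / 1.07 = 0.9600 / 1.07 = 0.8972.
z_P − z_E = -0.4255 − 0.8972 = -1.3227.
E = -1.3227 / √2 = -1.3227 / 1.41421 = -0.9353 ≈ -0.94.

-0.94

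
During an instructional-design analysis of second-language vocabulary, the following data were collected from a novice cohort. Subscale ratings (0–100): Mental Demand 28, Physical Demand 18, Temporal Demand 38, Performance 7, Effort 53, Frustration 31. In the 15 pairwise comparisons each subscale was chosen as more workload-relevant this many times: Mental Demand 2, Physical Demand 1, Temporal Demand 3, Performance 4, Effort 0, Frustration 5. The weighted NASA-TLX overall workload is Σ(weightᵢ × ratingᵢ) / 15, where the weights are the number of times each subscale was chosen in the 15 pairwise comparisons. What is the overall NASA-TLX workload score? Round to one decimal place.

The tallies are the weights (they sum to 15).
Weighted sum = 2·28 + 1·18 + 3·38 + 4·7 + 0·53 + 5·31
            = 56 + 18 + 114 + 28 + 0 + 155 = 371.
Overall workload = 371 / 15 = 24.7333 ≈ 24.7.

24.7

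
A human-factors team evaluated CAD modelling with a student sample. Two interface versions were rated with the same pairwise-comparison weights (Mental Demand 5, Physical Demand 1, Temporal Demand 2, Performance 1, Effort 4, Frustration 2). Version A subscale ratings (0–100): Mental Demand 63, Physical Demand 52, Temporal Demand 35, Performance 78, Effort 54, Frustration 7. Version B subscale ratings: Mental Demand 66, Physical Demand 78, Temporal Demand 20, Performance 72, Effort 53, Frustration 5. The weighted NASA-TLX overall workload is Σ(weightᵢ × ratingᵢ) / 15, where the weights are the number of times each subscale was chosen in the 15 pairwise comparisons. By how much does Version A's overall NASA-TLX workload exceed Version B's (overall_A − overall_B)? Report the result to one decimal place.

Version A weighted sum = 5·63 + 1·52 + 2·35 + 1·78 + 4·54 + 2·7 = 315 + 52 + 70 + 78 + 216 + 14 = 745; overall_A = 745/15 = 49.6667.
Version B weighted sum = 5·66 + 1·78 + 2·20 + 1·72 + 4·53 + 2·5 = 330 + 78 + 40 + 72 + 212 + 10 = 742; overall_B = 742/15 = 49.4667.
Difference = 49.6667 − 49.4667 = 0.2000 ≈ 0.2.

0.2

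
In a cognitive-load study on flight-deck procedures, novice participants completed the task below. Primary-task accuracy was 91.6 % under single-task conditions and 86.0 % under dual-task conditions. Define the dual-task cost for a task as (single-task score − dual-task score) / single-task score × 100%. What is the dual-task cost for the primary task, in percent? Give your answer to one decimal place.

6.1

Cost = (91.6 − 86.0) / 91.6 × 100%
     = 5.6000 / 91.6 × 100% = 6.1135%.
≈ 6.1%.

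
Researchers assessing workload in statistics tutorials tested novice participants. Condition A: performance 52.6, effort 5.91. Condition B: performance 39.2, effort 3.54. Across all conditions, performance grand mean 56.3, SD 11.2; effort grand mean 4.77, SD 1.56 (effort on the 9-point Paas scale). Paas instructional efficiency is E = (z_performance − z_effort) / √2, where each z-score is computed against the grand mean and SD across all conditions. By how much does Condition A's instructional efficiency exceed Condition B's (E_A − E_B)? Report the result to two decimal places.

Condition A: z_P = (52.6 − 56.3)/11.2 = -0.3304; z_E = (5.91 − 4.77)/1.56 = 0.7308; E_A = (-0.3304 − 0.7308)/√2 = -0.7504.
Condition B: z_P = (39.2 − 56.3)/11.2 = -1.5268; z_E = (3.54 − 4.77)/1.56 = -0.7885; E_B = (-1.5268 − (-0.7885))/√2 = -0.5221.
E_A − E_B = -0.7504 − (-0.5221) = -0.2283 ≈ -0.23.

-0.23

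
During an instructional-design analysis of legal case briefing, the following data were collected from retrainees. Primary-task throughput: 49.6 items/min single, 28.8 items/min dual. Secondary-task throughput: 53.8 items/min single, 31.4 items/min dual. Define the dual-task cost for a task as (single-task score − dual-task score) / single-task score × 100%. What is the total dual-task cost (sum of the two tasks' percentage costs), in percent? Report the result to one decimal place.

83.6

Primary cost = (49.6 − 28.8) / 49.6 × 100% = 41.9355%.
Secondary cost = (53.8 − 31.4) / 53.8 × 100% = 41.6357%.
Total = 41.9355% + 41.6357% = 83.5712% ≈ 83.6%.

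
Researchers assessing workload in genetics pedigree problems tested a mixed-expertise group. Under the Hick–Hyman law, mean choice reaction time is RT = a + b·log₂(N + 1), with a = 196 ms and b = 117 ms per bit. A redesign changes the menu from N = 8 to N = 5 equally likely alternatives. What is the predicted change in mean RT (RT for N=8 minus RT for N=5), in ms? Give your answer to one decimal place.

RT(8) = 196 + 117·log₂(9) = 196 + 117·3.1699 = 566.8783 ms.
RT(5) = 196 + 117·log₂(6) = 196 + 117·2.5850 = 498.4450 ms.
Difference = 566.8783 − 498.4450 = 68.4333 ≈ 68.4 ms.

68.4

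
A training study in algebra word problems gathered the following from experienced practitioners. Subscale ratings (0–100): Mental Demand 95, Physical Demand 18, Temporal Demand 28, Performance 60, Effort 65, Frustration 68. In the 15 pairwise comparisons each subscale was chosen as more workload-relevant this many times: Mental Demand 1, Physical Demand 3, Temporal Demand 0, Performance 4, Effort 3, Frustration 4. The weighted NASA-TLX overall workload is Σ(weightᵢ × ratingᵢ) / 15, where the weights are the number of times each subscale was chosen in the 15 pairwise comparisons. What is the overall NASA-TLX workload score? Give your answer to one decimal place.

The tallies are the weights (they sum to 15).
Weighted sum = 1·95 + 3·18 + 0·28 + 4·60 + 3·65 + 4·68
            = 95 + 54 + 0 + 240 + 195 + 272 = 856.
Overall workload = 856 / 15 = 57.0667 ≈ 57.1.

57.1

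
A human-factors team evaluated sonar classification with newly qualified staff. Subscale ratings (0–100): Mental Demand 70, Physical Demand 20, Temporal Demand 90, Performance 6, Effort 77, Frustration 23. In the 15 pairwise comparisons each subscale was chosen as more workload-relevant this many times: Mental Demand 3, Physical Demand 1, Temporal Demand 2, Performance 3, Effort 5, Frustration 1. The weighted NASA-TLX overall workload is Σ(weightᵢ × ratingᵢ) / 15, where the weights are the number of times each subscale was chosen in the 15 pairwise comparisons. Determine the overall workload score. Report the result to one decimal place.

The tallies are the weights (they sum to 15).
Weighted sum = 3·70 + 1·20 + 2·90 + 3·6 + 5·77 + 1·23
            = 210 + 20 + 180 + 18 + 385 + 23 = 836.
Overall workload = 836 / 15 = 55.7333 ≈ 55.7.

55.7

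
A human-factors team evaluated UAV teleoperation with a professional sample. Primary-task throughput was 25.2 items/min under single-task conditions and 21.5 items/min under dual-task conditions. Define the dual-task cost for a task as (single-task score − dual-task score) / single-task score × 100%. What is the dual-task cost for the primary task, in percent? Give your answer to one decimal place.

Cost = (25.2 − 21.5) / 25.2 × 100%
     = 3.7000 / 25.2 × 100% = 14.6825%.
≈ 14.7%.

14.7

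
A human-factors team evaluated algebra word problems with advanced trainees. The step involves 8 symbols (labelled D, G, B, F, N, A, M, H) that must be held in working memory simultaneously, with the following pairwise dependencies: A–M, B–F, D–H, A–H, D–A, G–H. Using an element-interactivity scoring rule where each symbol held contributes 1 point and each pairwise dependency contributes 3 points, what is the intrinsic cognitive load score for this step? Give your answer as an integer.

Count of symbols held simultaneously: 8.
Count of pairwise dependencies listed: 6.
Element contribution: 8 × 1 = 8.
Interaction contribution: 6 × 3 = 18.
Intrinsic load = 8 + 18 = 26.

26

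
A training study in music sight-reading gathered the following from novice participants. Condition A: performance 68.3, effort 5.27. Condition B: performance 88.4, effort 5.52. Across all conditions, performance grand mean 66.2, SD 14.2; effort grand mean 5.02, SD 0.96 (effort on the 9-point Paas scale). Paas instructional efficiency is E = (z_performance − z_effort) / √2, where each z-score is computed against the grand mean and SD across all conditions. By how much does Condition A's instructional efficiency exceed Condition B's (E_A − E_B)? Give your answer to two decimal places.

Condition A: z_P = (68.3 − 66.2)/14.2 = 0.1479; z_E = (5.27 − 5.02)/0.96 = 0.2604; E_A = (0.1479 − 0.2604)/√2 = -0.0795.
Condition B: z_P = (88.4 − 66.2)/14.2 = 1.5634; z_E = (5.52 − 5.02)/0.96 = 0.5208; E_B = (1.5634 − 0.5208)/√2 = 0.7372.
E_A − E_B = -0.0795 − 0.7372 = -0.8167 ≈ -0.82.

-0.82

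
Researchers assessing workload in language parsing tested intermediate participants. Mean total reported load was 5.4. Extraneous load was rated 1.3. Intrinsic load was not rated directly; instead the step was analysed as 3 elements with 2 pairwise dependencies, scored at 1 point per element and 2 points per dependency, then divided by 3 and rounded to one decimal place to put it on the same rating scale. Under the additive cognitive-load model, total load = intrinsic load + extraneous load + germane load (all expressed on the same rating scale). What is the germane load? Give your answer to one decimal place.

Intrinsic (element-interactivity): (3 × 1 + 2 × 2) / 3 = 7 / 3 = 2.3333 → 2.3.
germane load = total − intrinsic − extraneous
             = 5.4 − 2.3 − 1.3 = 1.8.

1.8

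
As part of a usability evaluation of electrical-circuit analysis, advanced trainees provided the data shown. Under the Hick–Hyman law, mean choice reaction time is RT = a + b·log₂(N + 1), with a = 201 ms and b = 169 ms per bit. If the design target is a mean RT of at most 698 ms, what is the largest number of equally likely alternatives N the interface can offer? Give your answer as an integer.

6

Set 201 + 169·log₂(N + 1) ≤ 698.
log₂(N + 1) ≤ (698 − 201) / 169 = 2.9408.
N + 1 ≤ 2^2.9408 = 7.6784.
N ≤ 6.6784, so the largest integer N is 6.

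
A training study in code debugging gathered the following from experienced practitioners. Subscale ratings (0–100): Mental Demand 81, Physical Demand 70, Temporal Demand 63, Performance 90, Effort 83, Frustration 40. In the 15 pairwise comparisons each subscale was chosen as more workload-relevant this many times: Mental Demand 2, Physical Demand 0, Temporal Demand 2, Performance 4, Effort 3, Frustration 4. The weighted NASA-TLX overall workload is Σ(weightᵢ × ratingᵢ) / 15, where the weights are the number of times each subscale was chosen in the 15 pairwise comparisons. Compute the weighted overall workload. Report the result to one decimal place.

70.5

The tallies are the weights (they sum to 15).
Weighted sum = 2·81 + 0·70 + 2·63 + 4·90 + 3·83 + 4·40
            = 162 + 0 + 126 + 360 + 249 + 160 = 1057.
Overall workload = 1057 / 15 = 70.4667 ≈ 70.5.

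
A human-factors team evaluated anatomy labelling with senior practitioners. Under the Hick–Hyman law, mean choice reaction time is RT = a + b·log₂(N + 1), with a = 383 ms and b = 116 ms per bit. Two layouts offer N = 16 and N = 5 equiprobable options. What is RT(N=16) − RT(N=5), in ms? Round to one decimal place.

RT(16) = 383 + 116·log₂(17) = 383 + 116·4.0875 = 857.1500 ms.
RT(5) = 383 + 116·log₂(6) = 383 + 116·2.5850 = 682.8600 ms.
Difference = 857.1500 − 682.8600 = 174.2900 ≈ 174.3 ms.

174.3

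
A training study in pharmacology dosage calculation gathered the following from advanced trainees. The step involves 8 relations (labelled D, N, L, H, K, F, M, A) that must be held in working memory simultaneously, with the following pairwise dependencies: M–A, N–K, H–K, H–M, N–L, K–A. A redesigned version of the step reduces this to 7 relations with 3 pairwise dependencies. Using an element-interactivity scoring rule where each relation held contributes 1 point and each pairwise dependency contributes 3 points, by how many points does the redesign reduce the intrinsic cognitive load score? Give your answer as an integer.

10

Original: 8 × 1 + 6 × 3 = 8 + 18 = 26.
Redesigned: 7 × 1 + 3 × 3 = 7 + 9 = 16.
Reduction = 26 − 16 = 10.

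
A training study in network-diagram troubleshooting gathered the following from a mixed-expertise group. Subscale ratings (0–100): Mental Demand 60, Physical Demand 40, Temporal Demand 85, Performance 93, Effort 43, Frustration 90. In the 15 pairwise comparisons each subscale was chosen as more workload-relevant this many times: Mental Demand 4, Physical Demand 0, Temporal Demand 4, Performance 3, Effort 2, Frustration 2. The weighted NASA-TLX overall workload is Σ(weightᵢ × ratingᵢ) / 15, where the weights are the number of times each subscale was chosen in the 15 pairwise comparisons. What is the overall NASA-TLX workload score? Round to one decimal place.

75.0

The tallies are the weights (they sum to 15).
Weighted sum = 4·60 + 0·40 + 4·85 + 3·93 + 2·43 + 2·90
            = 240 + 0 + 340 + 279 + 86 + 180 = 1125.
Overall workload = 1125 / 15 = 75.0000 ≈ 75.0.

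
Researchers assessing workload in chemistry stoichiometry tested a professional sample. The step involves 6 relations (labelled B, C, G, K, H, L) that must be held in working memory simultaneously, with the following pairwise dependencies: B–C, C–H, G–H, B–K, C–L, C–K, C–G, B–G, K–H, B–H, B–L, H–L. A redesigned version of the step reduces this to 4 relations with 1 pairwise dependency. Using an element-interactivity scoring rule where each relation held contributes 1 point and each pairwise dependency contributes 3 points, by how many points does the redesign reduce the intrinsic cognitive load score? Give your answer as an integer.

Original: 6 × 1 + 12 × 3 = 6 + 36 = 42.
Redesigned: 4 × 1 + 1 × 3 = 4 + 3 = 7.
Reduction = 42 − 7 = 35.

35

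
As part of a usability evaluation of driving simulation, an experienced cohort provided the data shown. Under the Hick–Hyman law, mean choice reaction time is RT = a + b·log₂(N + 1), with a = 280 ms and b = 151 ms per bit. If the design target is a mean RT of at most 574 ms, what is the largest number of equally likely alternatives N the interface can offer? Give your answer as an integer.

2

Set 280 + 151·log₂(N + 1) ≤ 574.
log₂(N + 1) ≤ (574 − 280) / 151 = 1.9470.
N + 1 ≤ 2^1.9470 = 3.8557.
N ≤ 2.8557, so the largest integer N is 2.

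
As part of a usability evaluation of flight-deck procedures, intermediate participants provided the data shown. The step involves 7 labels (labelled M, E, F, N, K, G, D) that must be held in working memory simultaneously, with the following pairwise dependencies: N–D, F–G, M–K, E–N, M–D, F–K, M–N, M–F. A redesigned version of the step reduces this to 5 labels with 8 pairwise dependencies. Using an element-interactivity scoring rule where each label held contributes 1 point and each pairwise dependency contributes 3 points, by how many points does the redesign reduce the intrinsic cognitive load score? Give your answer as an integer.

Original: 7 × 1 + 8 × 3 = 7 + 24 = 31.
Redesigned: 5 × 1 + 8 × 3 = 5 + 24 = 29.
Reduction = 31 − 29 = 2.

2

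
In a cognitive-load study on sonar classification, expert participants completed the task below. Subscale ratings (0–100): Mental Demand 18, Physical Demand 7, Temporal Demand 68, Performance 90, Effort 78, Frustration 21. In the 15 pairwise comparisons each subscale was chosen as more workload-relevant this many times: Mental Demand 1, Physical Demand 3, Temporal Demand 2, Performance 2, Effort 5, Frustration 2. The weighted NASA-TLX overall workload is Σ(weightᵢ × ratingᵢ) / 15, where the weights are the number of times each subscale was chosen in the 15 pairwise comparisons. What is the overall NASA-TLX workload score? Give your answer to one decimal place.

The tallies are the weights (they sum to 15).
Weighted sum = 1·18 + 3·7 + 2·68 + 2·90 + 5·78 + 2·21
            = 18 + 21 + 136 + 180 + 390 + 42 = 787.
Overall workload = 787 / 15 = 52.4667 ≈ 52.5.

52.5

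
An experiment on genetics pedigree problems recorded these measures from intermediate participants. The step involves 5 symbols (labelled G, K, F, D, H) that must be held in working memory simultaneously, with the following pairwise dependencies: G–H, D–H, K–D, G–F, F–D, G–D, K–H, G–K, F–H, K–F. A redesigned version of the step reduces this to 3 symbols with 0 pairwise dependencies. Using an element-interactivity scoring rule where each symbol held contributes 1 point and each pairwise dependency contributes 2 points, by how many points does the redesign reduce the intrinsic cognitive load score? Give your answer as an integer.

Original: 5 × 1 + 10 × 2 = 5 + 20 = 25.
Redesigned: 3 × 1 + 0 × 2 = 3 + 0 = 3.
Reduction = 25 − 3 = 22.

22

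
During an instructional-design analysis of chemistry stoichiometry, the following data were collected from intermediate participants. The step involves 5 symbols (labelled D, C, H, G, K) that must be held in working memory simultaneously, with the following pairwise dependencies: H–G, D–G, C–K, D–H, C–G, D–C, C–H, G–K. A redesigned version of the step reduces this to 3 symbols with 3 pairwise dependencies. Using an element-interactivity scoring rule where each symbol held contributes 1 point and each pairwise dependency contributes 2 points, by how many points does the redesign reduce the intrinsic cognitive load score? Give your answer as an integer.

12

Original: 5 × 1 + 8 × 2 = 5 + 16 = 21.
Redesigned: 3 × 1 + 3 × 2 = 3 + 6 = 9.
Reduction = 21 − 9 = 12.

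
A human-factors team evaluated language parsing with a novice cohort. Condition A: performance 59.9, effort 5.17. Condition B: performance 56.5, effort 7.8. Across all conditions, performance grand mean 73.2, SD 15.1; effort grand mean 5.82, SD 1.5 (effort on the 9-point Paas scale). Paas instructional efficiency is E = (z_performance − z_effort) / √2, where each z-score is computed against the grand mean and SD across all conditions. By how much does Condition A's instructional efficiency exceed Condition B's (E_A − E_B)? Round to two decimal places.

1.40

Condition A: z_P = (59.9 − 73.2)/15.1 = -0.8808; z_E = (5.17 − 5.82)/1.5 = -0.4333; E_A = (-0.8808 − (-0.4333))/√2 = -0.3164.
Condition B: z_P = (56.5 − 73.2)/15.1 = -1.1060; z_E = (7.8 − 5.82)/1.5 = 1.3200; E_B = (-1.1060 − 1.3200)/√2 = -1.7154.
E_A − E_B = -0.3164 − (-1.7154) = 1.3990 ≈ 1.40.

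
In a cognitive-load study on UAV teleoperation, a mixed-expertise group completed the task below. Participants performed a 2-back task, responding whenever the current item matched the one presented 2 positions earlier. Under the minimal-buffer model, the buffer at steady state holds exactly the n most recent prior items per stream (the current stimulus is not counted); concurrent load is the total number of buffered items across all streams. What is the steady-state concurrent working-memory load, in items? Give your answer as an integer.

2

The buffer holds the 2 most recent prior items.
Steady-state concurrent load = 2 items.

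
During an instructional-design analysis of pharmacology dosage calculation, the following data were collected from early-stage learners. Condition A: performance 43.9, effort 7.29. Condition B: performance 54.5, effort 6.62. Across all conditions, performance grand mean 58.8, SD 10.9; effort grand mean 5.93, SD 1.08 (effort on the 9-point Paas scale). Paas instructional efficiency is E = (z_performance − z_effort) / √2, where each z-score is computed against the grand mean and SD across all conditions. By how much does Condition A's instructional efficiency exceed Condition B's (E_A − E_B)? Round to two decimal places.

Condition A: z_P = (43.9 − 58.8)/10.9 = -1.3670; z_E = (7.29 − 5.93)/1.08 = 1.2593; E_A = (-1.3670 − 1.2593)/√2 = -1.8571.
Condition B: z_P = (54.5 − 58.8)/10.9 = -0.3945; z_E = (6.62 − 5.93)/1.08 = 0.6389; E_B = (-0.3945 − 0.6389)/√2 = -0.7307.
E_A − E_B = -1.8571 − (-0.7307) = -1.1264 ≈ -1.13.

-1.13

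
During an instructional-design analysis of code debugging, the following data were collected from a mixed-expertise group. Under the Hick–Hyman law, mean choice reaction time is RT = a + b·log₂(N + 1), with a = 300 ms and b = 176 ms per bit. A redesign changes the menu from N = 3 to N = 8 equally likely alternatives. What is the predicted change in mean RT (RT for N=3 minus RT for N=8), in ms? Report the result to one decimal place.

RT(3) = 300 + 176·log₂(4) = 300 + 176·2.0000 = 652.0000 ms.
RT(8) = 300 + 176·log₂(9) = 300 + 176·3.1699 = 857.9024 ms.
Difference = 652.0000 − 857.9024 = -205.9024 ≈ -205.9 ms.

-205.9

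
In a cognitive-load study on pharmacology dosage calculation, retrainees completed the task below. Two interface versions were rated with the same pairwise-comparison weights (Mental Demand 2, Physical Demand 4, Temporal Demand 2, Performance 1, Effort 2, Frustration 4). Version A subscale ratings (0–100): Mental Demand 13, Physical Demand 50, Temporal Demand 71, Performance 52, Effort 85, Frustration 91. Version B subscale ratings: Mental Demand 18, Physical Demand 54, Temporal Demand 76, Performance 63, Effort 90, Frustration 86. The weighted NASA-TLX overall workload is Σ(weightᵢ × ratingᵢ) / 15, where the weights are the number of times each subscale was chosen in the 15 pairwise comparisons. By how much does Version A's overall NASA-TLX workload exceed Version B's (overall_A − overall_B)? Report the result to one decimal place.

-2.5

Version A weighted sum = 2·13 + 4·50 + 2·71 + 1·52 + 2·85 + 4·91 = 26 + 200 + 142 + 52 + 170 + 364 = 954; overall_A = 954/15 = 63.6000.
Version B weighted sum = 2·18 + 4·54 + 2·76 + 1·63 + 2·90 + 4·86 = 36 + 216 + 152 + 63 + 180 + 344 = 991; overall_B = 991/15 = 66.0667.
Difference = 63.6000 − 66.0667 = -2.4667 ≈ -2.5.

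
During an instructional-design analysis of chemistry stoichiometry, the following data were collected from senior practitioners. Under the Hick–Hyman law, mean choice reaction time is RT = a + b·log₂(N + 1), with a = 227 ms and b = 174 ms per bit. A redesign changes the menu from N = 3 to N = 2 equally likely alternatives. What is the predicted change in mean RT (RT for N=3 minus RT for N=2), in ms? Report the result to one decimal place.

72.2

RT(3) = 227 + 174·log₂(4) = 227 + 174·2.0000 = 575.0000 ms.
RT(2) = 227 + 174·log₂(3) = 227 + 174·1.5850 = 502.7900 ms.
Difference = 575.0000 − 502.7900 = 72.2100 ≈ 72.2 ms.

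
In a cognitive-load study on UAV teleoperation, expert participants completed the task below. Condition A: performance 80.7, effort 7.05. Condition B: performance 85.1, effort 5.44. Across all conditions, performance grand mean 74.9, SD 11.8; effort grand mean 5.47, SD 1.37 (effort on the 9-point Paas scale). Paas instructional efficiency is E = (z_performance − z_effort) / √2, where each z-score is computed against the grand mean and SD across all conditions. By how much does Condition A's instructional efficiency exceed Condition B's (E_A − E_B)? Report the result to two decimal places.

Condition A: z_P = (80.7 − 74.9)/11.8 = 0.4915; z_E = (7.05 − 5.47)/1.37 = 1.1533; E_A = (0.4915 − 1.1533)/√2 = -0.4680.
Condition B: z_P = (85.1 − 74.9)/11.8 = 0.8644; z_E = (5.44 − 5.47)/1.37 = -0.0219; E_B = (0.8644 − (-0.0219))/√2 = 0.6267.
E_A − E_B = -0.4680 − 0.6267 = -1.0947 ≈ -1.09.

-1.09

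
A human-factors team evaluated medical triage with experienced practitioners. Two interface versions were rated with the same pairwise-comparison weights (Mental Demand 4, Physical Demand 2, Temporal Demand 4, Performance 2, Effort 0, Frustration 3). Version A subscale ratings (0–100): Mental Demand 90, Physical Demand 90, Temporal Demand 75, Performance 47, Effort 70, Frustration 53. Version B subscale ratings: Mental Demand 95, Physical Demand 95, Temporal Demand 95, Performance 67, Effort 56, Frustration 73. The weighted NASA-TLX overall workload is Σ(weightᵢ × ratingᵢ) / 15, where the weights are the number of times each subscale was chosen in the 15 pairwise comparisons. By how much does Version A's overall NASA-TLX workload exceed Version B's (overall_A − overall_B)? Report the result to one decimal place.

-14.0

Version A weighted sum = 4·90 + 2·90 + 4·75 + 2·47 + 0·70 + 3·53 = 360 + 180 + 300 + 94 + 0 + 159 = 1093; overall_A = 1093/15 = 72.8667.
Version B weighted sum = 4·95 + 2·95 + 4·95 + 2·67 + 0·56 + 3·73 = 380 + 190 + 380 + 134 + 0 + 219 = 1303; overall_B = 1303/15 = 86.8667.
Difference = 72.8667 − 86.8667 = -14.0000 ≈ -14.0.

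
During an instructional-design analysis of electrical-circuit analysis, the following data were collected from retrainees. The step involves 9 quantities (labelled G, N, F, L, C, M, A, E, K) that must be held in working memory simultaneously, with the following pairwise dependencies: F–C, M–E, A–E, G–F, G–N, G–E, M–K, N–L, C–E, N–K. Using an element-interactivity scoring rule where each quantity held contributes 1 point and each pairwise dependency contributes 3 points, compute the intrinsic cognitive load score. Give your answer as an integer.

39

Count of quantities held simultaneously: 9.
Count of pairwise dependencies listed: 10.
Element contribution: 9 × 1 = 9.
Interaction contribution: 10 × 3 = 30.
Intrinsic load = 9 + 30 = 39.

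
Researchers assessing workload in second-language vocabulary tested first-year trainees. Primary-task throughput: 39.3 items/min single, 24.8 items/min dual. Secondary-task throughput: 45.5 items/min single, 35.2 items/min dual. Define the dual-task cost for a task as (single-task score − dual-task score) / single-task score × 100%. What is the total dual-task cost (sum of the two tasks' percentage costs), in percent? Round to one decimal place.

Primary cost = (39.3 − 24.8) / 39.3 × 100% = 36.8957%.
Secondary cost = (45.5 − 35.2) / 45.5 × 100% = 22.6374%.
Total = 36.8957% + 22.6374% = 59.5331% ≈ 59.5%.

59.5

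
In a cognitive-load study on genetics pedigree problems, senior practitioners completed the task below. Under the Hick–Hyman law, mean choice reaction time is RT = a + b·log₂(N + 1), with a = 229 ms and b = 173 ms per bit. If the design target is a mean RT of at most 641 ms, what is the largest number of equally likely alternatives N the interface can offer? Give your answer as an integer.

4

Set 229 + 173·log₂(N + 1) ≤ 641.
log₂(N + 1) ≤ (641 − 229) / 173 = 2.3815.
N + 1 ≤ 2^2.3815 = 5.2108.
N ≤ 4.2108, so the largest integer N is 4.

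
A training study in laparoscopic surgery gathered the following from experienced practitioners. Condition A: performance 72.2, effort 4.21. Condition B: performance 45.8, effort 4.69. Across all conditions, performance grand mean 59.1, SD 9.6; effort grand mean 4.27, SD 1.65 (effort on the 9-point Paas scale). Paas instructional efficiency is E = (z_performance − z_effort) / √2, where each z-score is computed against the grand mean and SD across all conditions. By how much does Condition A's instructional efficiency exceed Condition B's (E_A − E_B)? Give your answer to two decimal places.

Condition A: z_P = (72.2 − 59.1)/9.6 = 1.3646; z_E = (4.21 − 4.27)/1.65 = -0.0364; E_A = (1.3646 − (-0.0364))/√2 = 0.9907.
Condition B: z_P = (45.8 − 59.1)/9.6 = -1.3854; z_E = (4.69 − 4.27)/1.65 = 0.2545; E_B = (-1.3854 − 0.2545)/√2 = -1.1596.
E_A − E_B = 0.9907 − (-1.1596) = 2.1503 ≈ 2.15.

2.15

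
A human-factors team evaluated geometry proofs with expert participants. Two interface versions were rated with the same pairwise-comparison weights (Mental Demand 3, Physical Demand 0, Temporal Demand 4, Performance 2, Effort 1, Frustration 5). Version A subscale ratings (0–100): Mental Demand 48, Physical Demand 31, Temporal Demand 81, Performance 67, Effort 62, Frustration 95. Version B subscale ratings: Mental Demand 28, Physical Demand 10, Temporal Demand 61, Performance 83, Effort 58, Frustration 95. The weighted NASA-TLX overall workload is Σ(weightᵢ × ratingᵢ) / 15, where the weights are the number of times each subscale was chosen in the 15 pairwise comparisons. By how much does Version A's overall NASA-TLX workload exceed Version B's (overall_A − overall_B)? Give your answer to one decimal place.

7.5

Version A weighted sum = 3·48 + 0·31 + 4·81 + 2·67 + 1·62 + 5·95 = 144 + 0 + 324 + 134 + 62 + 475 = 1139; overall_A = 1139/15 = 75.9333.
Version B weighted sum = 3·28 + 0·10 + 4·61 + 2·83 + 1·58 + 5·95 = 84 + 0 + 244 + 166 + 58 + 475 = 1027; overall_B = 1027/15 = 68.4667.
Difference = 75.9333 − 68.4667 = 7.4666 ≈ 7.5.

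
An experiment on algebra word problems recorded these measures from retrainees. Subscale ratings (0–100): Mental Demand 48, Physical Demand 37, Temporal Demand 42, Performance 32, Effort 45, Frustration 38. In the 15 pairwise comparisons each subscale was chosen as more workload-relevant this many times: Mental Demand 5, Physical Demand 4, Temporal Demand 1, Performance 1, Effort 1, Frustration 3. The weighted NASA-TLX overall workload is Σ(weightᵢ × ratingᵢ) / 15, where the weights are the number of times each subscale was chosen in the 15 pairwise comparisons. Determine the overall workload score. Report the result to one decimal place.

The tallies are the weights (they sum to 15).
Weighted sum = 5·48 + 4·37 + 1·42 + 1·32 + 1·45 + 3·38
            = 240 + 148 + 42 + 32 + 45 + 114 = 621.
Overall workload = 621 / 15 = 41.4000 ≈ 41.4.

41.4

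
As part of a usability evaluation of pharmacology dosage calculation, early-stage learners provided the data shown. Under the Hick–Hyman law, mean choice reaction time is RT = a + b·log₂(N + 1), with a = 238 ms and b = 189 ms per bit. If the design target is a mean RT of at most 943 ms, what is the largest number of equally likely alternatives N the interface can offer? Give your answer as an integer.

12

Set 238 + 189·log₂(N + 1) ≤ 943.
log₂(N + 1) ≤ (943 − 238) / 189 = 3.7302.
N + 1 ≤ 2^3.7302 = 13.2710.
N ≤ 12.2710, so the largest integer N is 12.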